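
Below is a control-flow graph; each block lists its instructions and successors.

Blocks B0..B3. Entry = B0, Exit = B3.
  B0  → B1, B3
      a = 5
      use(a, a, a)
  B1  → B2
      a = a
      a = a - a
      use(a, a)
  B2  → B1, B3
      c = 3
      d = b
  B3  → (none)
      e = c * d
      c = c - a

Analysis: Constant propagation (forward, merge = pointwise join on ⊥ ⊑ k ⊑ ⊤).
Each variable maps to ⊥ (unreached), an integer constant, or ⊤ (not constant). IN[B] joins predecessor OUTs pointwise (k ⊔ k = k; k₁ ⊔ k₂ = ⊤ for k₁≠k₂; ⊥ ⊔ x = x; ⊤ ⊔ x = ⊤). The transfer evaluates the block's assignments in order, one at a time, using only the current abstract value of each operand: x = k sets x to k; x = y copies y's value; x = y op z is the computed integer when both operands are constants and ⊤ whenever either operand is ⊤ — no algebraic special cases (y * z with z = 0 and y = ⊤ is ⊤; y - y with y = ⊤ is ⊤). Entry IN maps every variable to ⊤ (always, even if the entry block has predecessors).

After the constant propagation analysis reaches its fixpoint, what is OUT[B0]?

Answer: {a: 5, b: ⊤, c: ⊤, d: ⊤, e: ⊤, f: ⊤}

Derivation:
Fixpoint table:
  B0: | IN=(all ⊤) | OUT={a:5; rest ⊤}
  B1: | IN=(all ⊤) | OUT=(all ⊤)
  B2: | IN=(all ⊤) | OUT={c:3; rest ⊤}
  B3: | IN=(all ⊤) | OUT=(all ⊤)

B0 is the boundary node: IN[B0] = {a: ⊤, b: ⊤, c: ⊤, d: ⊤, e: ⊤, f: ⊤}
Applying B0's transfer function to that IN value gives OUT[B0] (row B0 above).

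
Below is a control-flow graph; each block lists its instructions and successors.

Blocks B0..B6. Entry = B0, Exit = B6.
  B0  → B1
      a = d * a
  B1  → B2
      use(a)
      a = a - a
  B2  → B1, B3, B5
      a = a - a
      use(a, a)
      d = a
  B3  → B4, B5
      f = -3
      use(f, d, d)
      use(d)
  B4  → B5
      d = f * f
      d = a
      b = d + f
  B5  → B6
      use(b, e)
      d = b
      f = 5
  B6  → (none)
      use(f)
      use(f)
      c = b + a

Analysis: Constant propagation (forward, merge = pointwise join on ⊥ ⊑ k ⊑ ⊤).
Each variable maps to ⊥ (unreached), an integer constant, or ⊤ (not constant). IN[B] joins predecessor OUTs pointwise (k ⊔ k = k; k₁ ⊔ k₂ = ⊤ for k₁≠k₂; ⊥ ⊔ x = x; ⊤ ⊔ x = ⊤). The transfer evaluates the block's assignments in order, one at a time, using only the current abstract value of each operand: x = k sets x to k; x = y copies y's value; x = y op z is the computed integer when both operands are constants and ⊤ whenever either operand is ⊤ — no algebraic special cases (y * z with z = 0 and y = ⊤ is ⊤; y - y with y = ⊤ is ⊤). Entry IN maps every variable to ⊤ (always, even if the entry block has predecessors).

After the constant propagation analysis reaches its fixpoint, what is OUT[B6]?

Fixpoint table:
  B0: | IN=(all ⊤) | OUT=(all ⊤)
  B1: | IN=(all ⊤) | OUT=(all ⊤)
  B2: | IN=(all ⊤) | OUT=(all ⊤)
  B3: | IN=(all ⊤) | OUT={f:-3; rest ⊤}
  B4: | IN={f:-3; rest ⊤} | OUT={f:-3; rest ⊤}
  B5: | IN=(all ⊤) | OUT={f:5; rest ⊤}
  B6: | IN={f:5; rest ⊤} | OUT={f:5; rest ⊤}

Merge at B6: IN[B6] = OUT[B5] = {a: ⊤, b: ⊤, c: ⊤, d: ⊤, e: ⊤, f: 5}
Applying B6's transfer function to that IN value gives OUT[B6] (row B6 above).

Answer: {a: ⊤, b: ⊤, c: ⊤, d: ⊤, e: ⊤, f: 5}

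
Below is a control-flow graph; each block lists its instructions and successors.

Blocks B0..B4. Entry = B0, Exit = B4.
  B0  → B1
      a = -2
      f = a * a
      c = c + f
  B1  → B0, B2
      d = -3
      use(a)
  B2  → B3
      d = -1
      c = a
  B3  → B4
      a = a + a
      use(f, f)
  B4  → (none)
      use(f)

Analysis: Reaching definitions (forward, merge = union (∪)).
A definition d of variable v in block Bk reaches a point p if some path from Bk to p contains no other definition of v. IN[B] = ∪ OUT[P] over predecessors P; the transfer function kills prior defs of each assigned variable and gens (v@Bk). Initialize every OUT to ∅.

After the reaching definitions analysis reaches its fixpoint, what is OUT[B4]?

Answer: {a@B3, c@B2, d@B2, f@B0}

Working:
Per-block solution:
  B0:  IN={a@B0, c@B0, d@B1, f@B0}  OUT={a@B0, c@B0, d@B1, f@B0}
  B1:  IN={a@B0, c@B0, d@B1, f@B0}  OUT={a@B0, c@B0, d@B1, f@B0}
  B2:  IN={a@B0, c@B0, d@B1, f@B0}  OUT={a@B0, c@B2, d@B2, f@B0}
  B3:  IN={a@B0, c@B2, d@B2, f@B0}  OUT={a@B3, c@B2, d@B2, f@B0}
  B4:  IN={a@B3, c@B2, d@B2, f@B0}  OUT={a@B3, c@B2, d@B2, f@B0}

Merge at B4: IN[B4] = OUT[B3] = {a@B3, c@B2, d@B2, f@B0}
Applying B4's transfer function to that IN value gives OUT[B4] (row B4 above).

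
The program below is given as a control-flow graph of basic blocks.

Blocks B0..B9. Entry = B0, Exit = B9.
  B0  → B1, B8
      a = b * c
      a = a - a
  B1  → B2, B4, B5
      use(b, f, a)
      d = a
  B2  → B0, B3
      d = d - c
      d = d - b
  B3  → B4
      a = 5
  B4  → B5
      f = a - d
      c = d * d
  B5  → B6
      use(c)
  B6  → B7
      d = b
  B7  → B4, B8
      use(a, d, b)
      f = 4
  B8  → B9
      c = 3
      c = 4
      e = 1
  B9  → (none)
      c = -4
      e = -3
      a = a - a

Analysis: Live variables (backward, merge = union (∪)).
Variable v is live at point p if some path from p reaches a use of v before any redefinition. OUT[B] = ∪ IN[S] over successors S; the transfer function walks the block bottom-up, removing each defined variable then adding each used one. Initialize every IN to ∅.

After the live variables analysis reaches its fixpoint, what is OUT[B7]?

Answer: {a, b, d}

Trace:
Converged values:
  B0:  IN={b, c, f}  OUT={a, b, c, f}
  B1:  IN={a, b, c, f}  OUT={a, b, c, d, f}
  B2:  IN={b, c, d, f}  OUT={b, c, d, f}
  B3:  IN={b, d}  OUT={a, b, d}
  B4:  IN={a, b, d}  OUT={a, b, c}
  B5:  IN={a, b, c}  OUT={a, b}
  B6:  IN={a, b}  OUT={a, b, d}
  B7:  IN={a, b, d}  OUT={a, b, d}
  B8:  IN={a}  OUT={a}
  B9:  IN={a}  OUT={}

Merge at B7: OUT[B7] = IN[B4] ⊔ IN[B8] = {a, b, d}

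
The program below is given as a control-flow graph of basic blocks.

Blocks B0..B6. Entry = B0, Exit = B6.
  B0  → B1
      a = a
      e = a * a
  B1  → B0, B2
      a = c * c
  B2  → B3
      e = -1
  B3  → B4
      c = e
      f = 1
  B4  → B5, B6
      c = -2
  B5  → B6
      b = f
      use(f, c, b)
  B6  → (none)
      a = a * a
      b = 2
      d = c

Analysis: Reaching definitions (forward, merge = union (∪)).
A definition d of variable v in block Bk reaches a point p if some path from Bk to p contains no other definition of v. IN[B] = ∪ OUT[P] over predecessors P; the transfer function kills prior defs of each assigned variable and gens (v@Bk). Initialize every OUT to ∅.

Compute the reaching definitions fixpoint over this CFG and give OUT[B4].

Per-block solution:
  B0:   IN={a@B1, e@B0}   OUT={a@B0, e@B0}
  B1:   IN={a@B0, e@B0}   OUT={a@B1, e@B0}
  B2:   IN={a@B1, e@B0}   OUT={a@B1, e@B2}
  B3:   IN={a@B1, e@B2}   OUT={a@B1, c@B3, e@B2, f@B3}
  B4:   IN={a@B1, c@B3, e@B2, f@B3}   OUT={a@B1, c@B4, e@B2, f@B3}
  B5:   IN={a@B1, c@B4, e@B2, f@B3}   OUT={a@B1, b@B5, c@B4, e@B2, f@B3}
  B6:   IN={a@B1, b@B5, c@B4, e@B2, f@B3}   OUT={a@B6, b@B6, c@B4, d@B6, e@B2, f@B3}

Merge at B4: IN[B4] = OUT[B3] = {a@B1, c@B3, e@B2, f@B3}
Applying B4's transfer function to that IN value gives OUT[B4] (row B4 above).

Answer: {a@B1, c@B4, e@B2, f@B3}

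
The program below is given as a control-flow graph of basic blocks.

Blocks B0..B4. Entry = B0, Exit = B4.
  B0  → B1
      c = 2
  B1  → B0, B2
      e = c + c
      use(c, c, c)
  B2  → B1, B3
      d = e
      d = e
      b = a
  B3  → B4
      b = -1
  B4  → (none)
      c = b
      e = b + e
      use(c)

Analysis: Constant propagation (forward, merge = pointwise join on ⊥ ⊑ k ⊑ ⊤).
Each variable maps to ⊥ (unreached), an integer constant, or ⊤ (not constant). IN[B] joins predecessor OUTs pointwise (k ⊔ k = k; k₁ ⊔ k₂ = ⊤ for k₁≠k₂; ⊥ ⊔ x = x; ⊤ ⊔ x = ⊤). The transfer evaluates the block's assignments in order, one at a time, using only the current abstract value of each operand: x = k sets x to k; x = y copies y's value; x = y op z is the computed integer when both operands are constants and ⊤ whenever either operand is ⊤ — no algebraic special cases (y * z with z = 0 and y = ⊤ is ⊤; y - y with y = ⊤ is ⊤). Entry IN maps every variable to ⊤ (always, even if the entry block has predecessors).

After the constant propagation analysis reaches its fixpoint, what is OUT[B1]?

Answer: {a: ⊤, b: ⊤, c: 2, d: ⊤, e: 4, f: ⊤}

Derivation:
Fixpoint table:
  B0:   IN=(all ⊤)   OUT={c:2; rest ⊤}
  B1:   IN={c:2; rest ⊤}   OUT={c:2, e:4; rest ⊤}
  B2:   IN={c:2, e:4; rest ⊤}   OUT={c:2, d:4, e:4; rest ⊤}
  B3:   IN={c:2, d:4, e:4; rest ⊤}   OUT={b:-1, c:2, d:4, e:4; rest ⊤}
  B4:   IN={b:-1, c:2, d:4, e:4; rest ⊤}   OUT={b:-1, c:-1, d:4, e:3; rest ⊤}

Merge at B1: IN[B1] = OUT[B0] ⊔ OUT[B2] = {a: ⊤, b: ⊤, c: 2, d: ⊤, e: ⊤, f: ⊤}
Applying B1's transfer function to that IN value gives OUT[B1] (row B1 above).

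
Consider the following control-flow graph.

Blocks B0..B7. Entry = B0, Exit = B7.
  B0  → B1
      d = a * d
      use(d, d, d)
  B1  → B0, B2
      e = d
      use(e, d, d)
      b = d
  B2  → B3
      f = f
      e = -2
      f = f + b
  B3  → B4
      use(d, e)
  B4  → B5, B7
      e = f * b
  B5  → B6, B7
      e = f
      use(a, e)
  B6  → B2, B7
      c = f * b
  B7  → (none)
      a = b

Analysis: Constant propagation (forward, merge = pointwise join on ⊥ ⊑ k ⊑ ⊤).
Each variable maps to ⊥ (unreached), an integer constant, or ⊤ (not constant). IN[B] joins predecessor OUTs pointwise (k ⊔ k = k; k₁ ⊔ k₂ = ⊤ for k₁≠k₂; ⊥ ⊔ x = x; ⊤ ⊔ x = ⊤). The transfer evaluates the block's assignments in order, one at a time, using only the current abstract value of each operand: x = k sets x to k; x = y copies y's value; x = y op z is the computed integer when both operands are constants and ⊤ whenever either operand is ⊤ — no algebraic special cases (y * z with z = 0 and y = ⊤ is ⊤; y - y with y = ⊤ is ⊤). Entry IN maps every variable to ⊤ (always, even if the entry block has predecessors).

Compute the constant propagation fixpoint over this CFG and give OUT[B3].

Fixpoint table:
  B0:   IN=(all ⊤)   OUT=(all ⊤)
  B1:   IN=(all ⊤)   OUT=(all ⊤)
  B2:   IN=(all ⊤)   OUT={e:-2; rest ⊤}
  B3:   IN={e:-2; rest ⊤}   OUT={e:-2; rest ⊤}
  B4:   IN={e:-2; rest ⊤}   OUT=(all ⊤)
  B5:   IN=(all ⊤)   OUT=(all ⊤)
  B6:   IN=(all ⊤)   OUT=(all ⊤)
  B7:   IN=(all ⊤)   OUT=(all ⊤)

Merge at B3: IN[B3] = OUT[B2] = {a: ⊤, b: ⊤, c: ⊤, d: ⊤, e: -2, f: ⊤}
Applying B3's transfer function to that IN value gives OUT[B3] (row B3 above).

Answer: {a: ⊤, b: ⊤, c: ⊤, d: ⊤, e: -2, f: ⊤}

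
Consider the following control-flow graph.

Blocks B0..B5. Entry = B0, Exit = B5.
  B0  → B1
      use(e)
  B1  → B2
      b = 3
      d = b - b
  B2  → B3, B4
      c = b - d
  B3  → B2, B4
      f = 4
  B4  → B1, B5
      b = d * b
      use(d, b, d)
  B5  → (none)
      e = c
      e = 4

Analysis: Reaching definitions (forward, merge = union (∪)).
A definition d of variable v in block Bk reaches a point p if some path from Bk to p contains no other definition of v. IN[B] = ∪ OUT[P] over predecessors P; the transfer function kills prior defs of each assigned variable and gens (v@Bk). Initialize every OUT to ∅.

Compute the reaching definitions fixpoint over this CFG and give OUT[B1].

Answer: {b@B1, c@B2, d@B1, f@B3}

Trace:
Per-block solution:
  B0:  IN={}  OUT={}
  B1:  IN={b@B4, c@B2, d@B1, f@B3}  OUT={b@B1, c@B2, d@B1, f@B3}
  B2:  IN={b@B1, c@B2, d@B1, f@B3}  OUT={b@B1, c@B2, d@B1, f@B3}
  B3:  IN={b@B1, c@B2, d@B1, f@B3}  OUT={b@B1, c@B2, d@B1, f@B3}
  B4:  IN={b@B1, c@B2, d@B1, f@B3}  OUT={b@B4, c@B2, d@B1, f@B3}
  B5:  IN={b@B4, c@B2, d@B1, f@B3}  OUT={b@B4, c@B2, d@B1, e@B5, f@B3}

Merge at B1: IN[B1] = OUT[B0] ⊔ OUT[B4] = {b@B4, c@B2, d@B1, f@B3}
Applying B1's transfer function to that IN value gives OUT[B1] (row B1 above).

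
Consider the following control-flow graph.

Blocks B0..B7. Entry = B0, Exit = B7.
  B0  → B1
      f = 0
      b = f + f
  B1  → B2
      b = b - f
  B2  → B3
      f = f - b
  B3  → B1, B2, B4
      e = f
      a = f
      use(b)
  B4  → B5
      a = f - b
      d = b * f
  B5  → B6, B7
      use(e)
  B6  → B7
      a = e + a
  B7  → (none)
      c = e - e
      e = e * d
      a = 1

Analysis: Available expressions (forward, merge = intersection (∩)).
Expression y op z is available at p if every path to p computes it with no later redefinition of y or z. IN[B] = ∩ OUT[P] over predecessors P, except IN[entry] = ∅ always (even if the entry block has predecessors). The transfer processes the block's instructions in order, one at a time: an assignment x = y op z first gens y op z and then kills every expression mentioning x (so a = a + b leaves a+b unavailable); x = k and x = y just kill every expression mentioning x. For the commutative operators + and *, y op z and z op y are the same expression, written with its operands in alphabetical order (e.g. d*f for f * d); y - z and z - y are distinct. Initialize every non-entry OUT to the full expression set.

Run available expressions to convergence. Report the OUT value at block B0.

Per-block solution:
  B0: | IN={} | OUT={f+f}
  B1: | IN={} | OUT={}
  B2: | IN={} | OUT={}
  B3: | IN={} | OUT={}
  B4: | IN={} | OUT={b*f, f-b}
  B5: | IN={b*f, f-b} | OUT={b*f, f-b}
  B6: | IN={b*f, f-b} | OUT={b*f, f-b}
  B7: | IN={b*f, f-b} | OUT={b*f, f-b}

B0 is the boundary node: IN[B0] = {}
Applying B0's transfer function to that IN value gives OUT[B0] (row B0 above).

Answer: {f+f}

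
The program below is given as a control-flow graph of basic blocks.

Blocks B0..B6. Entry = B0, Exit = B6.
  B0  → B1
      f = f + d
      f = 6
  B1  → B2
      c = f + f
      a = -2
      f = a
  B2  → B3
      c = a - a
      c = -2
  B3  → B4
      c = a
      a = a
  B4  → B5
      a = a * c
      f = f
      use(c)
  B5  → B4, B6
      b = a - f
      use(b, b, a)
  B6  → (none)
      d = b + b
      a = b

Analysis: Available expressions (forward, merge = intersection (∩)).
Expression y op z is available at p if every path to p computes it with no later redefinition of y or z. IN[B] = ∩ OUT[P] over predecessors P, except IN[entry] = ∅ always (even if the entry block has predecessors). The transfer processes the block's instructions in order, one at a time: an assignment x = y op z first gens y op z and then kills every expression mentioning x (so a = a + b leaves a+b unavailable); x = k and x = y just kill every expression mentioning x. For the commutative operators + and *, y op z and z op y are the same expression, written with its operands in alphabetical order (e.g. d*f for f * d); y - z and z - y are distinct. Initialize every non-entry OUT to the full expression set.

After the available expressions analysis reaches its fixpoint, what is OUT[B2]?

Per-block solution:
  B0: | IN={} | OUT={}
  B1: | IN={} | OUT={}
  B2: | IN={} | OUT={a-a}
  B3: | IN={a-a} | OUT={}
  B4: | IN={} | OUT={}
  B5: | IN={} | OUT={a-f}
  B6: | IN={a-f} | OUT={b+b}

Merge at B2: IN[B2] = OUT[B1] = {}
Applying B2's transfer function to that IN value gives OUT[B2] (row B2 above).

Answer: {a-a}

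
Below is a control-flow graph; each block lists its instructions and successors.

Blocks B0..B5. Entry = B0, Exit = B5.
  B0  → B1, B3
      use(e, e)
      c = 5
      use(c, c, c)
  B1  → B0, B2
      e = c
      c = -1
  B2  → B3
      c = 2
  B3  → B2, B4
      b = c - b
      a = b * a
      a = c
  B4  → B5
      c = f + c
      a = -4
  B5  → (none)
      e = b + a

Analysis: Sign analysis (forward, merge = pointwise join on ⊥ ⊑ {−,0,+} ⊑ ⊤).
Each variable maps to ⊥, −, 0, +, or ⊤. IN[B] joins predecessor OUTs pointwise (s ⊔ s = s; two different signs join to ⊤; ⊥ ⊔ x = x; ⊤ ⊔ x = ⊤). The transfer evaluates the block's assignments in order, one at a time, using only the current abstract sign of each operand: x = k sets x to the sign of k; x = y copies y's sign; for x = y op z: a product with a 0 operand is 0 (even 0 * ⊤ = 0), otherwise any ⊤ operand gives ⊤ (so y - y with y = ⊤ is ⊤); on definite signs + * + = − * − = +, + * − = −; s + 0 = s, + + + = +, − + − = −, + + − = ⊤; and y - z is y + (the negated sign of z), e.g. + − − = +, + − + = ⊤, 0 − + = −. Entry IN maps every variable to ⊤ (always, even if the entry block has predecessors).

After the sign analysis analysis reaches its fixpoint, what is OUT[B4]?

Per-block solution:
  B0:  IN=(all ⊤)  OUT={c:+; rest ⊤}
  B1:  IN={c:+; rest ⊤}  OUT={c:-, e:+; rest ⊤}
  B2:  IN=(all ⊤)  OUT={c:+; rest ⊤}
  B3:  IN={c:+; rest ⊤}  OUT={a:+, c:+; rest ⊤}
  B4:  IN={a:+, c:+; rest ⊤}  OUT={a:-; rest ⊤}
  B5:  IN={a:-; rest ⊤}  OUT={a:-; rest ⊤}

Merge at B4: IN[B4] = OUT[B3] = {a: +, b: ⊤, c: +, d: ⊤, e: ⊤, f: ⊤}
Applying B4's transfer function to that IN value gives OUT[B4] (row B4 above).

Answer: {a: -, b: ⊤, c: ⊤, d: ⊤, e: ⊤, f: ⊤}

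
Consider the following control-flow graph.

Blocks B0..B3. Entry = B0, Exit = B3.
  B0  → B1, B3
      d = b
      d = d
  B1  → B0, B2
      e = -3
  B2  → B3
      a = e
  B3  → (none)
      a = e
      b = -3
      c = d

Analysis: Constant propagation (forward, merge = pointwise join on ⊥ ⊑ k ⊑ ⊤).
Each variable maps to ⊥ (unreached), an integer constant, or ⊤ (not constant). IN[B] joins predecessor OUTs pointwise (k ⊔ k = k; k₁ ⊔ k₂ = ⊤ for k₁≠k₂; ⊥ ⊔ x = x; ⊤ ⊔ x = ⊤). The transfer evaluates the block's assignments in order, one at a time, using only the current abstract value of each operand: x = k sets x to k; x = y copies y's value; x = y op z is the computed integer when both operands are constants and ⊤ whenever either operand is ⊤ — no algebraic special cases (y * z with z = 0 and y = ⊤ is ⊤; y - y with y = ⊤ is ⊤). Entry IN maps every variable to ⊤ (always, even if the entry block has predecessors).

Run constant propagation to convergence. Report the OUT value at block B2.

Answer: {a: -3, b: ⊤, c: ⊤, d: ⊤, e: -3, f: ⊤}

Working:
Converged values:
  B0:   IN=(all ⊤)   OUT=(all ⊤)
  B1:   IN=(all ⊤)   OUT={e:-3; rest ⊤}
  B2:   IN={e:-3; rest ⊤}   OUT={a:-3, e:-3; rest ⊤}
  B3:   IN=(all ⊤)   OUT={b:-3; rest ⊤}

Merge at B2: IN[B2] = OUT[B1] = {a: ⊤, b: ⊤, c: ⊤, d: ⊤, e: -3, f: ⊤}
Applying B2's transfer function to that IN value gives OUT[B2] (row B2 above).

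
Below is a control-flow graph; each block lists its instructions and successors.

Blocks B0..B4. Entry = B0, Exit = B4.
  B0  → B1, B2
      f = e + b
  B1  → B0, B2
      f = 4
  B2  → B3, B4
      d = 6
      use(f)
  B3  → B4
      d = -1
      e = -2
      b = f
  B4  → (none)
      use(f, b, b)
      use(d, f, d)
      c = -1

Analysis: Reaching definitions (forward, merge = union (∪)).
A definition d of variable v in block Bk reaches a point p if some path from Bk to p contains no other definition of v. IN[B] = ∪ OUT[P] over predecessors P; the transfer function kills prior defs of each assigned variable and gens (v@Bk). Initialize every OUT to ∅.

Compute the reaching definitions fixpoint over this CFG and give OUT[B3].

Answer: {b@B3, d@B3, e@B3, f@B0, f@B1}

Trace:
Converged values:
  B0:   IN={f@B1}   OUT={f@B0}
  B1:   IN={f@B0}   OUT={f@B1}
  B2:   IN={f@B0, f@B1}   OUT={d@B2, f@B0, f@B1}
  B3:   IN={d@B2, f@B0, f@B1}   OUT={b@B3, d@B3, e@B3, f@B0, f@B1}
  B4:   IN={b@B3, d@B2, d@B3, e@B3, f@B0, f@B1}   OUT={b@B3, c@B4, d@B2, d@B3, e@B3, f@B0, f@B1}

Merge at B3: IN[B3] = OUT[B2] = {d@B2, f@B0, f@B1}
Applying B3's transfer function to that IN value gives OUT[B3] (row B3 above).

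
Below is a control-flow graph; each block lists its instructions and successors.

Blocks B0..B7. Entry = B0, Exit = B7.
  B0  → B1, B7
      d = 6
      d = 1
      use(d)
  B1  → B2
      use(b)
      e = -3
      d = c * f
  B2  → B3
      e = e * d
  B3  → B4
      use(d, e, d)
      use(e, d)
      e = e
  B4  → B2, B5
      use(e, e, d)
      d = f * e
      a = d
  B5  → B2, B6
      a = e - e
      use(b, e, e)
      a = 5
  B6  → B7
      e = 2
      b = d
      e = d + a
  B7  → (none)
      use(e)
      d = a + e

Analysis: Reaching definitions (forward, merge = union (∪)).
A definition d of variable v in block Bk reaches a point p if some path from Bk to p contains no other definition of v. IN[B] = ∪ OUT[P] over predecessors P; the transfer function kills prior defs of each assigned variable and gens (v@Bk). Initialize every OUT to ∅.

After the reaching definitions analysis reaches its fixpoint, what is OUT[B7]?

Answer: {a@B5, b@B6, d@B7, e@B6}

Trace:
Per-block solution:
  B0:   IN={}   OUT={d@B0}
  B1:   IN={d@B0}   OUT={d@B1, e@B1}
  B2:   IN={a@B4, a@B5, d@B1, d@B4, e@B1, e@B3}   OUT={a@B4, a@B5, d@B1, d@B4, e@B2}
  B3:   IN={a@B4, a@B5, d@B1, d@B4, e@B2}   OUT={a@B4, a@B5, d@B1, d@B4, e@B3}
  B4:   IN={a@B4, a@B5, d@B1, d@B4, e@B3}   OUT={a@B4, d@B4, e@B3}
  B5:   IN={a@B4, d@B4, e@B3}   OUT={a@B5, d@B4, e@B3}
  B6:   IN={a@B5, d@B4, e@B3}   OUT={a@B5, b@B6, d@B4, e@B6}
  B7:   IN={a@B5, b@B6, d@B0, d@B4, e@B6}   OUT={a@B5, b@B6, d@B7, e@B6}

Merge at B7: IN[B7] = OUT[B0] ⊔ OUT[B6] = {a@B5, b@B6, d@B0, d@B4, e@B6}
Applying B7's transfer function to that IN value gives OUT[B7] (row B7 above).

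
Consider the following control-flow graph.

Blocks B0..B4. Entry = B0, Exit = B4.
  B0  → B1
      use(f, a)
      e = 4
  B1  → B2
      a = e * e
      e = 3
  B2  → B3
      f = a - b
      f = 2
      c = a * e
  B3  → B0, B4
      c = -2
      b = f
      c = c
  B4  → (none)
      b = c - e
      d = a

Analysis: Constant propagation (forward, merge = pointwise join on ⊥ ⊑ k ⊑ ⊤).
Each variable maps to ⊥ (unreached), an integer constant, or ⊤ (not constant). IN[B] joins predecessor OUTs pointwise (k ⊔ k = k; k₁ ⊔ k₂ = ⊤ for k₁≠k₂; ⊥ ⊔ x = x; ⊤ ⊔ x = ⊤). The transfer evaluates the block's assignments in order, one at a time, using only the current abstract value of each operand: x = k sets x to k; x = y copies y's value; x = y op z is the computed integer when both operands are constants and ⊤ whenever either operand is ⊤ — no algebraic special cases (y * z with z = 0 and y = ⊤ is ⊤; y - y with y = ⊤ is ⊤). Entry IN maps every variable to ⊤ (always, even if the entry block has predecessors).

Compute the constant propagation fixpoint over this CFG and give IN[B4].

Fixpoint table:
  B0:  IN=(all ⊤)  OUT={e:4; rest ⊤}
  B1:  IN={e:4; rest ⊤}  OUT={a:16, e:3; rest ⊤}
  B2:  IN={a:16, e:3; rest ⊤}  OUT={a:16, c:48, e:3, f:2; rest ⊤}
  B3:  IN={a:16, c:48, e:3, f:2; rest ⊤}  OUT={a:16, b:2, c:-2, e:3, f:2; rest ⊤}
  B4:  IN={a:16, b:2, c:-2, e:3, f:2; rest ⊤}  OUT={a:16, b:-5, c:-2, d:16, e:3, f:2; rest ⊤}

Merge at B4: IN[B4] = OUT[B3] = {a: 16, b: 2, c: -2, d: ⊤, e: 3, f: 2}

Answer: {a: 16, b: 2, c: -2, d: ⊤, e: 3, f: 2}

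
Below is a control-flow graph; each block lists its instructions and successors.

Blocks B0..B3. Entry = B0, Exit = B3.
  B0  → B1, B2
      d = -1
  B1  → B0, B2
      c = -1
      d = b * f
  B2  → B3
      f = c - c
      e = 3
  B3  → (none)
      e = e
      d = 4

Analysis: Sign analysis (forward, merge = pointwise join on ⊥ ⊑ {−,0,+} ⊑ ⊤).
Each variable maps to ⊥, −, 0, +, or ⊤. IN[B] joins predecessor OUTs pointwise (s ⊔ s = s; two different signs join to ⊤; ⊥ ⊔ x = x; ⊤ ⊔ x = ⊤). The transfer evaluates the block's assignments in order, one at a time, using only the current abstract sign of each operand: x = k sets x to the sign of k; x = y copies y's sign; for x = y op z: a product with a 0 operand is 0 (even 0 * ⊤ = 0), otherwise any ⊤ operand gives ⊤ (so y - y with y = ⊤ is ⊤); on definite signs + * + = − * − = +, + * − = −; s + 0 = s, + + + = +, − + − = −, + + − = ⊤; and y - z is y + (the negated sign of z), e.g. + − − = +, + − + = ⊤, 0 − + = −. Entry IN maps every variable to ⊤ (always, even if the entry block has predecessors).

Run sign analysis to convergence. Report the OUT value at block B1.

Answer: {a: ⊤, b: ⊤, c: -, d: ⊤, e: ⊤, f: ⊤}

Trace:
Per-block solution:
  B0:   IN=(all ⊤)   OUT={d:-; rest ⊤}
  B1:   IN={d:-; rest ⊤}   OUT={c:-; rest ⊤}
  B2:   IN=(all ⊤)   OUT={e:+; rest ⊤}
  B3:   IN={e:+; rest ⊤}   OUT={d:+, e:+; rest ⊤}

Merge at B1: IN[B1] = OUT[B0] = {a: ⊤, b: ⊤, c: ⊤, d: -, e: ⊤, f: ⊤}
Applying B1's transfer function to that IN value gives OUT[B1] (row B1 above).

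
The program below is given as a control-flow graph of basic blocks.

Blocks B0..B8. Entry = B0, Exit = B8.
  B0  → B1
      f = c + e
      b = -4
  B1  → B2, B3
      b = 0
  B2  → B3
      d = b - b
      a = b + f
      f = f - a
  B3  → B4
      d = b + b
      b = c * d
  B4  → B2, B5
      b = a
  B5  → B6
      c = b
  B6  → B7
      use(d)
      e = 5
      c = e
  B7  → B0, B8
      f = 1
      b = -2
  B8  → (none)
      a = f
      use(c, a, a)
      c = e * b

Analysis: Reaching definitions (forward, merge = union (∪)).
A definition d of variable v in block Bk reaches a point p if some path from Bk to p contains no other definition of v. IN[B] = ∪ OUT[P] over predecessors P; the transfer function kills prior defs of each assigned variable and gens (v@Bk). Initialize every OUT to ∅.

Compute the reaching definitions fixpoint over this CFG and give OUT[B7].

Per-block solution:
  B0: | IN={a@B2, b@B7, c@B6, d@B3, e@B6, f@B7} | OUT={a@B2, b@B0, c@B6, d@B3, e@B6, f@B0}
  B1: | IN={a@B2, b@B0, c@B6, d@B3, e@B6, f@B0} | OUT={a@B2, b@B1, c@B6, d@B3, e@B6, f@B0}
  B2: | IN={a@B2, b@B1, b@B4, c@B6, d@B3, e@B6, f@B0, f@B2} | OUT={a@B2, b@B1, b@B4, c@B6, d@B2, e@B6, f@B2}
  B3: | IN={a@B2, b@B1, b@B4, c@B6, d@B2, d@B3, e@B6, f@B0, f@B2} | OUT={a@B2, b@B3, c@B6, d@B3, e@B6, f@B0, f@B2}
  B4: | IN={a@B2, b@B3, c@B6, d@B3, e@B6, f@B0, f@B2} | OUT={a@B2, b@B4, c@B6, d@B3, e@B6, f@B0, f@B2}
  B5: | IN={a@B2, b@B4, c@B6, d@B3, e@B6, f@B0, f@B2} | OUT={a@B2, b@B4, c@B5, d@B3, e@B6, f@B0, f@B2}
  B6: | IN={a@B2, b@B4, c@B5, d@B3, e@B6, f@B0, f@B2} | OUT={a@B2, b@B4, c@B6, d@B3, e@B6, f@B0, f@B2}
  B7: | IN={a@B2, b@B4, c@B6, d@B3, e@B6, f@B0, f@B2} | OUT={a@B2, b@B7, c@B6, d@B3, e@B6, f@B7}
  B8: | IN={a@B2, b@B7, c@B6, d@B3, e@B6, f@B7} | OUT={a@B8, b@B7, c@B8, d@B3, e@B6, f@B7}

Merge at B7: IN[B7] = OUT[B6] = {a@B2, b@B4, c@B6, d@B3, e@B6, f@B0, f@B2}
Applying B7's transfer function to that IN value gives OUT[B7] (row B7 above).

Answer: {a@B2, b@B7, c@B6, d@B3, e@B6, f@B7}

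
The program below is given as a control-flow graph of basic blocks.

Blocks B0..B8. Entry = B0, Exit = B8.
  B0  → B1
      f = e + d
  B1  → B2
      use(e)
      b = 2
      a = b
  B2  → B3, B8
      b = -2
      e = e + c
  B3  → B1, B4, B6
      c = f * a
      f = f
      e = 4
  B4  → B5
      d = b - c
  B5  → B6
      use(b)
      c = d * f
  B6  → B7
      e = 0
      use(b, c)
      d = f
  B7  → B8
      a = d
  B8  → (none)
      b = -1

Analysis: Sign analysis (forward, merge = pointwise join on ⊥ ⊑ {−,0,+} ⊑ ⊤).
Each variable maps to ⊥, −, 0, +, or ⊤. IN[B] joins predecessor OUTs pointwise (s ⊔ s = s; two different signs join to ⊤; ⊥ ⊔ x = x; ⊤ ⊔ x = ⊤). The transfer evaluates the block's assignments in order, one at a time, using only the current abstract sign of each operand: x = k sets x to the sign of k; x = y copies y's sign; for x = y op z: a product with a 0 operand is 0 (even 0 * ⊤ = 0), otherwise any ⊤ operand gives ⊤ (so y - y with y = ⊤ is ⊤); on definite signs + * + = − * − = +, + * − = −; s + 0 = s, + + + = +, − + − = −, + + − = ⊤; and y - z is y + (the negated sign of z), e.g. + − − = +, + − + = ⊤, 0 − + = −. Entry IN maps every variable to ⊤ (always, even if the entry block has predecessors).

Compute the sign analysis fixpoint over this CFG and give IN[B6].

Converged values:
  B0:   IN=(all ⊤)   OUT=(all ⊤)
  B1:   IN=(all ⊤)   OUT={a:+, b:+; rest ⊤}
  B2:   IN={a:+, b:+; rest ⊤}   OUT={a:+, b:-; rest ⊤}
  B3:   IN={a:+, b:-; rest ⊤}   OUT={a:+, b:-, e:+; rest ⊤}
  B4:   IN={a:+, b:-, e:+; rest ⊤}   OUT={a:+, b:-, e:+; rest ⊤}
  B5:   IN={a:+, b:-, e:+; rest ⊤}   OUT={a:+, b:-, e:+; rest ⊤}
  B6:   IN={a:+, b:-, e:+; rest ⊤}   OUT={a:+, b:-, e:0; rest ⊤}
  B7:   IN={a:+, b:-, e:0; rest ⊤}   OUT={b:-, e:0; rest ⊤}
  B8:   IN={b:-; rest ⊤}   OUT={b:-; rest ⊤}

Merge at B6: IN[B6] = OUT[B3] ⊔ OUT[B5] = {a: +, b: -, c: ⊤, d: ⊤, e: +, f: ⊤}

Answer: {a: +, b: -, c: ⊤, d: ⊤, e: +, f: ⊤}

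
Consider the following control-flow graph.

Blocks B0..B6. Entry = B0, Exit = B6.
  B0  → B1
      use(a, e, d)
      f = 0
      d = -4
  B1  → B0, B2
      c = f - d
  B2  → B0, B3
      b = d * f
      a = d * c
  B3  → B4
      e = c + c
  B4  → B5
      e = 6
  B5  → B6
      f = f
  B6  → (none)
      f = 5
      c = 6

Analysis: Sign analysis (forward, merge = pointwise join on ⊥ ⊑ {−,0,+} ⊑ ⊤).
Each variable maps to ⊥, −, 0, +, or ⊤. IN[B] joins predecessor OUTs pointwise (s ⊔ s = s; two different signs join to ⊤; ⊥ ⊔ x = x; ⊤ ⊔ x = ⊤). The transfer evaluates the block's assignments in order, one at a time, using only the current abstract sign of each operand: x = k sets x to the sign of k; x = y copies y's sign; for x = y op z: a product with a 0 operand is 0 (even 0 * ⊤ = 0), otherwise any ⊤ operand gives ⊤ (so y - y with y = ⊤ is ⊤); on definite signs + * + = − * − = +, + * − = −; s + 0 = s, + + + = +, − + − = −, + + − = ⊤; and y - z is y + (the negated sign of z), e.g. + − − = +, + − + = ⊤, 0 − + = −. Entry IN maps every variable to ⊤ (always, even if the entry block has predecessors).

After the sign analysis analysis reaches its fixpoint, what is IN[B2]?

Answer: {a: ⊤, b: ⊤, c: +, d: -, e: ⊤, f: 0}

Derivation:
Fixpoint table:
  B0: | IN=(all ⊤) | OUT={d:-, f:0; rest ⊤}
  B1: | IN={d:-, f:0; rest ⊤} | OUT={c:+, d:-, f:0; rest ⊤}
  B2: | IN={c:+, d:-, f:0; rest ⊤} | OUT={a:-, b:0, c:+, d:-, f:0; rest ⊤}
  B3: | IN={a:-, b:0, c:+, d:-, f:0; rest ⊤} | OUT={a:-, b:0, c:+, d:-, e:+, f:0; rest ⊤}
  B4: | IN={a:-, b:0, c:+, d:-, e:+, f:0; rest ⊤} | OUT={a:-, b:0, c:+, d:-, e:+, f:0; rest ⊤}
  B5: | IN={a:-, b:0, c:+, d:-, e:+, f:0; rest ⊤} | OUT={a:-, b:0, c:+, d:-, e:+, f:0; rest ⊤}
  B6: | IN={a:-, b:0, c:+, d:-, e:+, f:0; rest ⊤} | OUT={a:-, b:0, c:+, d:-, e:+, f:+; rest ⊤}

Merge at B2: IN[B2] = OUT[B1] = {a: ⊤, b: ⊤, c: +, d: -, e: ⊤, f: 0}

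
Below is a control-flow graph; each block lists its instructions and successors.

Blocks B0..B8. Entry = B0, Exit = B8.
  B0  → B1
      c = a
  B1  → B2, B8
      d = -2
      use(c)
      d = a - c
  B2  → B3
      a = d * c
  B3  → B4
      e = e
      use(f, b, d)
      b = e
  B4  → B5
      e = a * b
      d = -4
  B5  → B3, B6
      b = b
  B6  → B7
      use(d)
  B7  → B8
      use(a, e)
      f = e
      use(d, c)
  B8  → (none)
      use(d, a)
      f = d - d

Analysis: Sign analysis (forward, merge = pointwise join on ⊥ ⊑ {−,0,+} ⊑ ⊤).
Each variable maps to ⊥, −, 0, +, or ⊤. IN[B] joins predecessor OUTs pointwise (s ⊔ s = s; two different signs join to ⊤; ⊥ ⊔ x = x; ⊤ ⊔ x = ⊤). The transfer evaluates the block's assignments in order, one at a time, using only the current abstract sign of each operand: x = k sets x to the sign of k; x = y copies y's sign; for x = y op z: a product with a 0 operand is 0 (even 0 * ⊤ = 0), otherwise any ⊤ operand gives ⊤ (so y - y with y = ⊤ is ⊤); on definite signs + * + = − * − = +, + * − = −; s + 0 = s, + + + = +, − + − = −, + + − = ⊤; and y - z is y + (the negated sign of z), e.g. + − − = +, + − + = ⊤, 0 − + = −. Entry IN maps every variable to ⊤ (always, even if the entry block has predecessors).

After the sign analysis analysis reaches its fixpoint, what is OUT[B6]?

Answer: {a: ⊤, b: ⊤, c: ⊤, d: -, e: ⊤, f: ⊤}

Derivation:
Per-block solution:
  B0:  IN=(all ⊤)  OUT=(all ⊤)
  B1:  IN=(all ⊤)  OUT=(all ⊤)
  B2:  IN=(all ⊤)  OUT=(all ⊤)
  B3:  IN=(all ⊤)  OUT=(all ⊤)
  B4:  IN=(all ⊤)  OUT={d:-; rest ⊤}
  B5:  IN={d:-; rest ⊤}  OUT={d:-; rest ⊤}
  B6:  IN={d:-; rest ⊤}  OUT={d:-; rest ⊤}
  B7:  IN={d:-; rest ⊤}  OUT={d:-; rest ⊤}
  B8:  IN=(all ⊤)  OUT=(all ⊤)

Merge at B6: IN[B6] = OUT[B5] = {a: ⊤, b: ⊤, c: ⊤, d: -, e: ⊤, f: ⊤}
Applying B6's transfer function to that IN value gives OUT[B6] (row B6 above).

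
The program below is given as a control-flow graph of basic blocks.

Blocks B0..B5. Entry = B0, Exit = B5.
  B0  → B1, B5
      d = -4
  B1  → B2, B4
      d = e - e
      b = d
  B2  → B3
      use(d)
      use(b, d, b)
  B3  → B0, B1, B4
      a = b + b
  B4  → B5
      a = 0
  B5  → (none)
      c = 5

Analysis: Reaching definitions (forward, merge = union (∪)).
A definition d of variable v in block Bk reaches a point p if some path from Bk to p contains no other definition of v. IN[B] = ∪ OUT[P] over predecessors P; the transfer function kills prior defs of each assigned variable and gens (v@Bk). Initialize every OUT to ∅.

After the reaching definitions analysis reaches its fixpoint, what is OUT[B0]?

Per-block solution:
  B0:  IN={a@B3, b@B1, d@B1}  OUT={a@B3, b@B1, d@B0}
  B1:  IN={a@B3, b@B1, d@B0, d@B1}  OUT={a@B3, b@B1, d@B1}
  B2:  IN={a@B3, b@B1, d@B1}  OUT={a@B3, b@B1, d@B1}
  B3:  IN={a@B3, b@B1, d@B1}  OUT={a@B3, b@B1, d@B1}
  B4:  IN={a@B3, b@B1, d@B1}  OUT={a@B4, b@B1, d@B1}
  B5:  IN={a@B3, a@B4, b@B1, d@B0, d@B1}  OUT={a@B3, a@B4, b@B1, c@B5, d@B0, d@B1}

Merge at B0 (entry node, so the boundary value {} is joined with the incoming edge(s)): IN[B0] = {} ⊔ OUT[B3] = {a@B3, b@B1, d@B1}
Applying B0's transfer function to that IN value gives OUT[B0] (row B0 above).

Answer: {a@B3, b@B1, d@B0}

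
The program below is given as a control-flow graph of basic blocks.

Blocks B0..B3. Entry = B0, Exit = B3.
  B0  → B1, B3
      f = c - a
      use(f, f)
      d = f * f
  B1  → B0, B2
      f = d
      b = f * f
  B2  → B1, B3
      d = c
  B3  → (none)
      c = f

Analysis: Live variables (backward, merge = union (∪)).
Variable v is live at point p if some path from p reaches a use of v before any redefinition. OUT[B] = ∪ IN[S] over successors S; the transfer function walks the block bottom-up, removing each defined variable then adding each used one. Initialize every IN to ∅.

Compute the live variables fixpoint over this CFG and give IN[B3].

Answer: {f}

Trace:
Converged values:
  B0:  IN={a, c}  OUT={a, c, d, f}
  B1:  IN={a, c, d}  OUT={a, c, f}
  B2:  IN={a, c, f}  OUT={a, c, d, f}
  B3:  IN={f}  OUT={}

B3 is the boundary node: OUT[B3] = {}
Applying B3's transfer function to that OUT value gives IN[B3] (row B3 above).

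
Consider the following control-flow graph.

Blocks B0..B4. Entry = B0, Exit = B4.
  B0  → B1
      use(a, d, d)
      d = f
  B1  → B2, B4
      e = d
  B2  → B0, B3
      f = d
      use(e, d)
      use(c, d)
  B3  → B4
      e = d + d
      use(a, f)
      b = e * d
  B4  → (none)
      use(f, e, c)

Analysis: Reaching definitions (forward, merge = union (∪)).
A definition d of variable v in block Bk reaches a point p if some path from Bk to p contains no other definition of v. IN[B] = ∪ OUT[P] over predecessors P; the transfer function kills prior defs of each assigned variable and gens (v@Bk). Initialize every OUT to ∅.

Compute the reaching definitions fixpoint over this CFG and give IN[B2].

Answer: {d@B0, e@B1, f@B2}

Derivation:
Fixpoint table:
  B0:  IN={d@B0, e@B1, f@B2}  OUT={d@B0, e@B1, f@B2}
  B1:  IN={d@B0, e@B1, f@B2}  OUT={d@B0, e@B1, f@B2}
  B2:  IN={d@B0, e@B1, f@B2}  OUT={d@B0, e@B1, f@B2}
  B3:  IN={d@B0, e@B1, f@B2}  OUT={b@B3, d@B0, e@B3, f@B2}
  B4:  IN={b@B3, d@B0, e@B1, e@B3, f@B2}  OUT={b@B3, d@B0, e@B1, e@B3, f@B2}

Merge at B2: IN[B2] = OUT[B1] = {d@B0, e@B1, f@B2}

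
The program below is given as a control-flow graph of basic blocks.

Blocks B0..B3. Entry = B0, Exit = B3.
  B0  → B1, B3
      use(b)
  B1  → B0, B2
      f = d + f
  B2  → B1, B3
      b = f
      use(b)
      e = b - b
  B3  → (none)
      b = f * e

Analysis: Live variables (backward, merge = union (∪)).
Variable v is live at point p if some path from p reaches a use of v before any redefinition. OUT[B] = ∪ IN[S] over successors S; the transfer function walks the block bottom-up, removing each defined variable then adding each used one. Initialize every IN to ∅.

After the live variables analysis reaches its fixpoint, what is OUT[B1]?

Answer: {b, d, e, f}

Derivation:
Fixpoint table:
  B0: | IN={b, d, e, f} | OUT={b, d, e, f}
  B1: | IN={b, d, e, f} | OUT={b, d, e, f}
  B2: | IN={d, f} | OUT={b, d, e, f}
  B3: | IN={e, f} | OUT={}

Merge at B1: OUT[B1] = IN[B0] ⊔ IN[B2] = {b, d, e, f}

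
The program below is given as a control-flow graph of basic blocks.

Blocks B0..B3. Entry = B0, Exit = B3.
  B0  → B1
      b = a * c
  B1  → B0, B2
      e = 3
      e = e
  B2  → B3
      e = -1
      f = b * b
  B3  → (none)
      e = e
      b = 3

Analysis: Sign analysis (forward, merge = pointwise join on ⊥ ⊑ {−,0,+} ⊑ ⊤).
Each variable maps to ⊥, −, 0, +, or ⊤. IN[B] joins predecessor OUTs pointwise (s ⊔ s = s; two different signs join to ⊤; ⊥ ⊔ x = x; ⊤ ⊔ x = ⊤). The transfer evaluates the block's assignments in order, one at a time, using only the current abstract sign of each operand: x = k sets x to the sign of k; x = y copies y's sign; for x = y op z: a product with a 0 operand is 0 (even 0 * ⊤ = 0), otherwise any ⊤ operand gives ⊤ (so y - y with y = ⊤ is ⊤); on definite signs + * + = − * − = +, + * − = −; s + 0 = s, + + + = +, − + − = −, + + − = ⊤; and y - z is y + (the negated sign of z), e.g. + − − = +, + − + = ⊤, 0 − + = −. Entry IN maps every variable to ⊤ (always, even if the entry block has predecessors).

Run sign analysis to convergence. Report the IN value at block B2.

Per-block solution:
  B0:  IN=(all ⊤)  OUT=(all ⊤)
  B1:  IN=(all ⊤)  OUT={e:+; rest ⊤}
  B2:  IN={e:+; rest ⊤}  OUT={e:-; rest ⊤}
  B3:  IN={e:-; rest ⊤}  OUT={b:+, e:-; rest ⊤}

Merge at B2: IN[B2] = OUT[B1] = {a: ⊤, b: ⊤, c: ⊤, d: ⊤, e: +, f: ⊤}

Answer: {a: ⊤, b: ⊤, c: ⊤, d: ⊤, e: +, f: ⊤}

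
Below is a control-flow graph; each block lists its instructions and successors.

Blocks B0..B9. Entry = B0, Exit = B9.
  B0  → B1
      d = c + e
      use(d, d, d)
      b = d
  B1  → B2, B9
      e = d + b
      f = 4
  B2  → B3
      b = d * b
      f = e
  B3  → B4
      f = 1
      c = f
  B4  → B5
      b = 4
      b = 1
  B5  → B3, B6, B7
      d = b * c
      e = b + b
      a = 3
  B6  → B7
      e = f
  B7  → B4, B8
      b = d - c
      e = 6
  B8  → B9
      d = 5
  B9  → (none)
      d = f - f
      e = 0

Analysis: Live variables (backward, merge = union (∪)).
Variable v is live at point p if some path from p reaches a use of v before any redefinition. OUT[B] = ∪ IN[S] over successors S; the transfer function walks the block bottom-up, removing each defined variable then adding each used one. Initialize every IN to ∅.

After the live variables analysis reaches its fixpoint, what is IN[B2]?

Answer: {b, d, e}

Derivation:
Per-block solution:
  B0:   IN={c, e}   OUT={b, d}
  B1:   IN={b, d}   OUT={b, d, e, f}
  B2:   IN={b, d, e}   OUT={}
  B3:   IN={}   OUT={c, f}
  B4:   IN={c, f}   OUT={b, c, f}
  B5:   IN={b, c, f}   OUT={c, d, f}
  B6:   IN={c, d, f}   OUT={c, d, f}
  B7:   IN={c, d, f}   OUT={c, f}
  B8:   IN={f}   OUT={f}
  B9:   IN={f}   OUT={}

Merge at B2: OUT[B2] = IN[B3] = {}
Applying B2's transfer function to that OUT value gives IN[B2] (row B2 above).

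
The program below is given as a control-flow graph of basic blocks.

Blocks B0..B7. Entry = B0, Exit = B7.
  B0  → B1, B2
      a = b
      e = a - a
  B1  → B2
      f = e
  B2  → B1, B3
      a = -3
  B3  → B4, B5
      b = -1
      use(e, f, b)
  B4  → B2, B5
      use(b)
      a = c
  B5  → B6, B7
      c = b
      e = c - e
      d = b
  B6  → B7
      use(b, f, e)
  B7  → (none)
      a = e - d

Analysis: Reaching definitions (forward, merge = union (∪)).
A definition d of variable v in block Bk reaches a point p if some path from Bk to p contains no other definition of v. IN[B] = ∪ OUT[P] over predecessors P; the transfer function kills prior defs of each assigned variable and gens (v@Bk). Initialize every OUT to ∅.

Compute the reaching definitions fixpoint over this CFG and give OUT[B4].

Converged values:
  B0: | IN={} | OUT={a@B0, e@B0}
  B1: | IN={a@B0, a@B2, b@B3, e@B0, f@B1} | OUT={a@B0, a@B2, b@B3, e@B0, f@B1}
  B2: | IN={a@B0, a@B2, a@B4, b@B3, e@B0, f@B1} | OUT={a@B2, b@B3, e@B0, f@B1}
  B3: | IN={a@B2, b@B3, e@B0, f@B1} | OUT={a@B2, b@B3, e@B0, f@B1}
  B4: | IN={a@B2, b@B3, e@B0, f@B1} | OUT={a@B4, b@B3, e@B0, f@B1}
  B5: | IN={a@B2, a@B4, b@B3, e@B0, f@B1} | OUT={a@B2, a@B4, b@B3, c@B5, d@B5, e@B5, f@B1}
  B6: | IN={a@B2, a@B4, b@B3, c@B5, d@B5, e@B5, f@B1} | OUT={a@B2, a@B4, b@B3, c@B5, d@B5, e@B5, f@B1}
  B7: | IN={a@B2, a@B4, b@B3, c@B5, d@B5, e@B5, f@B1} | OUT={a@B7, b@B3, c@B5, d@B5, e@B5, f@B1}

Merge at B4: IN[B4] = OUT[B3] = {a@B2, b@B3, e@B0, f@B1}
Applying B4's transfer function to that IN value gives OUT[B4] (row B4 above).

Answer: {a@B4, b@B3, e@B0, f@B1}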